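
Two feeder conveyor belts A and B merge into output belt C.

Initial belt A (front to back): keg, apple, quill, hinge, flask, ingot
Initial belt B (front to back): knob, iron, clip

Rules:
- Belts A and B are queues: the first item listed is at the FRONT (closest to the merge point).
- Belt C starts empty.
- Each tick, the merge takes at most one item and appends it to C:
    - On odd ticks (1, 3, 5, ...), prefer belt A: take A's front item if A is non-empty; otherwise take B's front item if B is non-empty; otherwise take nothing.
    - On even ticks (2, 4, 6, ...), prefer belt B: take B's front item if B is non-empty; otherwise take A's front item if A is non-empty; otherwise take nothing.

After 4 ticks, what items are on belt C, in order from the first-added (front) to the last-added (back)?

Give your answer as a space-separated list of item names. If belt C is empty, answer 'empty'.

Answer: keg knob apple iron

Derivation:
Tick 1: prefer A, take keg from A; A=[apple,quill,hinge,flask,ingot] B=[knob,iron,clip] C=[keg]
Tick 2: prefer B, take knob from B; A=[apple,quill,hinge,flask,ingot] B=[iron,clip] C=[keg,knob]
Tick 3: prefer A, take apple from A; A=[quill,hinge,flask,ingot] B=[iron,clip] C=[keg,knob,apple]
Tick 4: prefer B, take iron from B; A=[quill,hinge,flask,ingot] B=[clip] C=[keg,knob,apple,iron]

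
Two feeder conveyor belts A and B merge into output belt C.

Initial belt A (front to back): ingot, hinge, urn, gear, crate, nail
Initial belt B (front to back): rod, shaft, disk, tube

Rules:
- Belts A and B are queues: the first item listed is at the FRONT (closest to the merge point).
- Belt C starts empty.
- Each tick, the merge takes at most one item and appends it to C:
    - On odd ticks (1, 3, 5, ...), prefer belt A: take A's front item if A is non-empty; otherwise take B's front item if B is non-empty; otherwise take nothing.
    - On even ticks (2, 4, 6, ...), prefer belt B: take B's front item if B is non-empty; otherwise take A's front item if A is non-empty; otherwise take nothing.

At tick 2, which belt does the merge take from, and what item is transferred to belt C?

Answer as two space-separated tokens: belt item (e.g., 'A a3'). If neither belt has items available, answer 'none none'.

Tick 1: prefer A, take ingot from A; A=[hinge,urn,gear,crate,nail] B=[rod,shaft,disk,tube] C=[ingot]
Tick 2: prefer B, take rod from B; A=[hinge,urn,gear,crate,nail] B=[shaft,disk,tube] C=[ingot,rod]

Answer: B rod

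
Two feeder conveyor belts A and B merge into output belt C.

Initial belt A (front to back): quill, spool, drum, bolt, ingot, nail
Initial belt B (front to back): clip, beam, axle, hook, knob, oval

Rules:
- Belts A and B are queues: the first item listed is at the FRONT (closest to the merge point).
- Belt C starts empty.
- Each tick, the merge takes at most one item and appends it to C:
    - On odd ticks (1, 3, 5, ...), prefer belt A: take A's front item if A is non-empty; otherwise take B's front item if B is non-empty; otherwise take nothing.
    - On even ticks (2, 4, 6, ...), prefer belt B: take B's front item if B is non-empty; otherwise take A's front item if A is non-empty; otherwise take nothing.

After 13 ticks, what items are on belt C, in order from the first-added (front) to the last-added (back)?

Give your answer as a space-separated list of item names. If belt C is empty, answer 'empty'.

Tick 1: prefer A, take quill from A; A=[spool,drum,bolt,ingot,nail] B=[clip,beam,axle,hook,knob,oval] C=[quill]
Tick 2: prefer B, take clip from B; A=[spool,drum,bolt,ingot,nail] B=[beam,axle,hook,knob,oval] C=[quill,clip]
Tick 3: prefer A, take spool from A; A=[drum,bolt,ingot,nail] B=[beam,axle,hook,knob,oval] C=[quill,clip,spool]
Tick 4: prefer B, take beam from B; A=[drum,bolt,ingot,nail] B=[axle,hook,knob,oval] C=[quill,clip,spool,beam]
Tick 5: prefer A, take drum from A; A=[bolt,ingot,nail] B=[axle,hook,knob,oval] C=[quill,clip,spool,beam,drum]
Tick 6: prefer B, take axle from B; A=[bolt,ingot,nail] B=[hook,knob,oval] C=[quill,clip,spool,beam,drum,axle]
Tick 7: prefer A, take bolt from A; A=[ingot,nail] B=[hook,knob,oval] C=[quill,clip,spool,beam,drum,axle,bolt]
Tick 8: prefer B, take hook from B; A=[ingot,nail] B=[knob,oval] C=[quill,clip,spool,beam,drum,axle,bolt,hook]
Tick 9: prefer A, take ingot from A; A=[nail] B=[knob,oval] C=[quill,clip,spool,beam,drum,axle,bolt,hook,ingot]
Tick 10: prefer B, take knob from B; A=[nail] B=[oval] C=[quill,clip,spool,beam,drum,axle,bolt,hook,ingot,knob]
Tick 11: prefer A, take nail from A; A=[-] B=[oval] C=[quill,clip,spool,beam,drum,axle,bolt,hook,ingot,knob,nail]
Tick 12: prefer B, take oval from B; A=[-] B=[-] C=[quill,clip,spool,beam,drum,axle,bolt,hook,ingot,knob,nail,oval]
Tick 13: prefer A, both empty, nothing taken; A=[-] B=[-] C=[quill,clip,spool,beam,drum,axle,bolt,hook,ingot,knob,nail,oval]

Answer: quill clip spool beam drum axle bolt hook ingot knob nail oval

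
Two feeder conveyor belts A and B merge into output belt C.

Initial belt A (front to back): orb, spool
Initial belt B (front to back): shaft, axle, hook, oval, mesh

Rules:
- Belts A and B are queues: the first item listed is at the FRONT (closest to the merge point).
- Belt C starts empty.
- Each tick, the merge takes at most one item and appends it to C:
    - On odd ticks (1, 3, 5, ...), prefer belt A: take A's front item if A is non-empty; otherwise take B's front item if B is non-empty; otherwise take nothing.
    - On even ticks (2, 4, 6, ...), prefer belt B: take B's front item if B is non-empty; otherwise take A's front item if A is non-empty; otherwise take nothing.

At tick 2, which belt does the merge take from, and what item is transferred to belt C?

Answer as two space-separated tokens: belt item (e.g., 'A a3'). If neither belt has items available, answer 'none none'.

Tick 1: prefer A, take orb from A; A=[spool] B=[shaft,axle,hook,oval,mesh] C=[orb]
Tick 2: prefer B, take shaft from B; A=[spool] B=[axle,hook,oval,mesh] C=[orb,shaft]

Answer: B shaft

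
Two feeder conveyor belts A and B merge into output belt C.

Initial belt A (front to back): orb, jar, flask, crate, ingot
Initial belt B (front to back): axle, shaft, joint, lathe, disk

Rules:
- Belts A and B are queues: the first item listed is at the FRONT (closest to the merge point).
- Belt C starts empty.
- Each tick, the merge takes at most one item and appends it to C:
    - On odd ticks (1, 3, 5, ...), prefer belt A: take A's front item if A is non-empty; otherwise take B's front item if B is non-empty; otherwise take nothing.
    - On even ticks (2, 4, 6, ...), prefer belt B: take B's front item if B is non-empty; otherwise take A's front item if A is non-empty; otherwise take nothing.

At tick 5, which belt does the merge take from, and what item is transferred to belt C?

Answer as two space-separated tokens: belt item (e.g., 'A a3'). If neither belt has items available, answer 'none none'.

Tick 1: prefer A, take orb from A; A=[jar,flask,crate,ingot] B=[axle,shaft,joint,lathe,disk] C=[orb]
Tick 2: prefer B, take axle from B; A=[jar,flask,crate,ingot] B=[shaft,joint,lathe,disk] C=[orb,axle]
Tick 3: prefer A, take jar from A; A=[flask,crate,ingot] B=[shaft,joint,lathe,disk] C=[orb,axle,jar]
Tick 4: prefer B, take shaft from B; A=[flask,crate,ingot] B=[joint,lathe,disk] C=[orb,axle,jar,shaft]
Tick 5: prefer A, take flask from A; A=[crate,ingot] B=[joint,lathe,disk] C=[orb,axle,jar,shaft,flask]

Answer: A flask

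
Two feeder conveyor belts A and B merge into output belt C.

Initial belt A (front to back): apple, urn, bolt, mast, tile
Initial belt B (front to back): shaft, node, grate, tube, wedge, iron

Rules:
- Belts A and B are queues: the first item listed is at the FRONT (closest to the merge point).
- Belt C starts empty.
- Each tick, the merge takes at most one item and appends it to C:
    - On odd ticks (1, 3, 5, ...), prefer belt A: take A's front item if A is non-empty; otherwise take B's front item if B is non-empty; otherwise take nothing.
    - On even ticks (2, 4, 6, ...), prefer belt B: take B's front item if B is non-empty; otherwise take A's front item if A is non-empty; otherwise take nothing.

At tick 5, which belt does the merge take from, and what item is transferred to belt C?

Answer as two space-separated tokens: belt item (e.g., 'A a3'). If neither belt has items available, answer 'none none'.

Tick 1: prefer A, take apple from A; A=[urn,bolt,mast,tile] B=[shaft,node,grate,tube,wedge,iron] C=[apple]
Tick 2: prefer B, take shaft from B; A=[urn,bolt,mast,tile] B=[node,grate,tube,wedge,iron] C=[apple,shaft]
Tick 3: prefer A, take urn from A; A=[bolt,mast,tile] B=[node,grate,tube,wedge,iron] C=[apple,shaft,urn]
Tick 4: prefer B, take node from B; A=[bolt,mast,tile] B=[grate,tube,wedge,iron] C=[apple,shaft,urn,node]
Tick 5: prefer A, take bolt from A; A=[mast,tile] B=[grate,tube,wedge,iron] C=[apple,shaft,urn,node,bolt]

Answer: A bolt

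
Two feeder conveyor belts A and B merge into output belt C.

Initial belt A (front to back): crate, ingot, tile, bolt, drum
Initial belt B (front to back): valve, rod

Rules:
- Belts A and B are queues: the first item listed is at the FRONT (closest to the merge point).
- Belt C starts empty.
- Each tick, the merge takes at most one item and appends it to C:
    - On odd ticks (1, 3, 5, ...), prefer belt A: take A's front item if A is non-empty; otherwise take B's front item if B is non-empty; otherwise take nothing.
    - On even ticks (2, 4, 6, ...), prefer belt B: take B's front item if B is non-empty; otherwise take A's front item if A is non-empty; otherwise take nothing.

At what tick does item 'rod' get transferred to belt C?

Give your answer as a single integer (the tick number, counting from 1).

Tick 1: prefer A, take crate from A; A=[ingot,tile,bolt,drum] B=[valve,rod] C=[crate]
Tick 2: prefer B, take valve from B; A=[ingot,tile,bolt,drum] B=[rod] C=[crate,valve]
Tick 3: prefer A, take ingot from A; A=[tile,bolt,drum] B=[rod] C=[crate,valve,ingot]
Tick 4: prefer B, take rod from B; A=[tile,bolt,drum] B=[-] C=[crate,valve,ingot,rod]

Answer: 4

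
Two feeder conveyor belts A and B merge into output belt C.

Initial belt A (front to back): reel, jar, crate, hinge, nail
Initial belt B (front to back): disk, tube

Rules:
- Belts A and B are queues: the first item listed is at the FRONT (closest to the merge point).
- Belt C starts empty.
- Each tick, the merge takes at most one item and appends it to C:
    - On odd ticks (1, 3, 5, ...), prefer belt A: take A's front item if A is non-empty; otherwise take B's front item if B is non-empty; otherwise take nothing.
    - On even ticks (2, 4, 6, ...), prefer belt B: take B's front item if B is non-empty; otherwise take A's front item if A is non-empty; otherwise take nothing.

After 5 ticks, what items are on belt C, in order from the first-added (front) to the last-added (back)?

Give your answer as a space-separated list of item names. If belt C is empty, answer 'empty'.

Answer: reel disk jar tube crate

Derivation:
Tick 1: prefer A, take reel from A; A=[jar,crate,hinge,nail] B=[disk,tube] C=[reel]
Tick 2: prefer B, take disk from B; A=[jar,crate,hinge,nail] B=[tube] C=[reel,disk]
Tick 3: prefer A, take jar from A; A=[crate,hinge,nail] B=[tube] C=[reel,disk,jar]
Tick 4: prefer B, take tube from B; A=[crate,hinge,nail] B=[-] C=[reel,disk,jar,tube]
Tick 5: prefer A, take crate from A; A=[hinge,nail] B=[-] C=[reel,disk,jar,tube,crate]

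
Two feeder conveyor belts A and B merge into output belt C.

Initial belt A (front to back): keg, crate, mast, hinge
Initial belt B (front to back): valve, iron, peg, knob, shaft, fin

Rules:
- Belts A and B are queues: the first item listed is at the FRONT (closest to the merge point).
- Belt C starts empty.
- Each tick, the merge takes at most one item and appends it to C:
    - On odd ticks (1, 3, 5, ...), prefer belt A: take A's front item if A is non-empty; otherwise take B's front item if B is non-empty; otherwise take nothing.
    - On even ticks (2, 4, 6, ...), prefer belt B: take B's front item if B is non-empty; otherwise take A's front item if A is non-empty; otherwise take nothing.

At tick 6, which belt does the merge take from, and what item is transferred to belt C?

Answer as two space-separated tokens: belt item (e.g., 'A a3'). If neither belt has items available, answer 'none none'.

Answer: B peg

Derivation:
Tick 1: prefer A, take keg from A; A=[crate,mast,hinge] B=[valve,iron,peg,knob,shaft,fin] C=[keg]
Tick 2: prefer B, take valve from B; A=[crate,mast,hinge] B=[iron,peg,knob,shaft,fin] C=[keg,valve]
Tick 3: prefer A, take crate from A; A=[mast,hinge] B=[iron,peg,knob,shaft,fin] C=[keg,valve,crate]
Tick 4: prefer B, take iron from B; A=[mast,hinge] B=[peg,knob,shaft,fin] C=[keg,valve,crate,iron]
Tick 5: prefer A, take mast from A; A=[hinge] B=[peg,knob,shaft,fin] C=[keg,valve,crate,iron,mast]
Tick 6: prefer B, take peg from B; A=[hinge] B=[knob,shaft,fin] C=[keg,valve,crate,iron,mast,peg]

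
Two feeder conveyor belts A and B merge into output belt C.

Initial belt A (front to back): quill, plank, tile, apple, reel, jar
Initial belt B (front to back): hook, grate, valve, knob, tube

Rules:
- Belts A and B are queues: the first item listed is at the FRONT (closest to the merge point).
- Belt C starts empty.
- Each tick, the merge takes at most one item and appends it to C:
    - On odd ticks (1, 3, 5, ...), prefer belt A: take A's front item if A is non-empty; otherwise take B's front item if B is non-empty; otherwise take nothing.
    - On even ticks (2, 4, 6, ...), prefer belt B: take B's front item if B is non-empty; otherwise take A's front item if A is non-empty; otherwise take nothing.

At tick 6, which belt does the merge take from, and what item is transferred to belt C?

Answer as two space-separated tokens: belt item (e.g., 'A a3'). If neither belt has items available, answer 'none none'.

Answer: B valve

Derivation:
Tick 1: prefer A, take quill from A; A=[plank,tile,apple,reel,jar] B=[hook,grate,valve,knob,tube] C=[quill]
Tick 2: prefer B, take hook from B; A=[plank,tile,apple,reel,jar] B=[grate,valve,knob,tube] C=[quill,hook]
Tick 3: prefer A, take plank from A; A=[tile,apple,reel,jar] B=[grate,valve,knob,tube] C=[quill,hook,plank]
Tick 4: prefer B, take grate from B; A=[tile,apple,reel,jar] B=[valve,knob,tube] C=[quill,hook,plank,grate]
Tick 5: prefer A, take tile from A; A=[apple,reel,jar] B=[valve,knob,tube] C=[quill,hook,plank,grate,tile]
Tick 6: prefer B, take valve from B; A=[apple,reel,jar] B=[knob,tube] C=[quill,hook,plank,grate,tile,valve]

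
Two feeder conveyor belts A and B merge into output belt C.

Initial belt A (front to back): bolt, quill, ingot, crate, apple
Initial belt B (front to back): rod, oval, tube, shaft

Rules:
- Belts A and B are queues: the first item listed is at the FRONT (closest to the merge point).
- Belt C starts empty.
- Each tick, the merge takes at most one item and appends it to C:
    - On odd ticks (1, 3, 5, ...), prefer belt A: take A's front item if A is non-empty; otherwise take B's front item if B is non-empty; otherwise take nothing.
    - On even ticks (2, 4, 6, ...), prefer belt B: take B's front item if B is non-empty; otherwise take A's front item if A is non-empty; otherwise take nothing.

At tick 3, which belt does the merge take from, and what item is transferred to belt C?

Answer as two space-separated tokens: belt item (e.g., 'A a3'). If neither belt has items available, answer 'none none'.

Tick 1: prefer A, take bolt from A; A=[quill,ingot,crate,apple] B=[rod,oval,tube,shaft] C=[bolt]
Tick 2: prefer B, take rod from B; A=[quill,ingot,crate,apple] B=[oval,tube,shaft] C=[bolt,rod]
Tick 3: prefer A, take quill from A; A=[ingot,crate,apple] B=[oval,tube,shaft] C=[bolt,rod,quill]

Answer: A quill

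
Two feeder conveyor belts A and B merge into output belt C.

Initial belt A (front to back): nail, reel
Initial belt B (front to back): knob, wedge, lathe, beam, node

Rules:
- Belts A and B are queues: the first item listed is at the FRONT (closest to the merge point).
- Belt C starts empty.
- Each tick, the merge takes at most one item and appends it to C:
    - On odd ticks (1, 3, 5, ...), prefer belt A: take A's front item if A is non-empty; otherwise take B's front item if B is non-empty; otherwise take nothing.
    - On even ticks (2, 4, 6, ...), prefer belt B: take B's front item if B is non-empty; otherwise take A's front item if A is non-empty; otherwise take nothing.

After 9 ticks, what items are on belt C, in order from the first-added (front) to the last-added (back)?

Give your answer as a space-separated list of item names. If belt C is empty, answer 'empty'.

Tick 1: prefer A, take nail from A; A=[reel] B=[knob,wedge,lathe,beam,node] C=[nail]
Tick 2: prefer B, take knob from B; A=[reel] B=[wedge,lathe,beam,node] C=[nail,knob]
Tick 3: prefer A, take reel from A; A=[-] B=[wedge,lathe,beam,node] C=[nail,knob,reel]
Tick 4: prefer B, take wedge from B; A=[-] B=[lathe,beam,node] C=[nail,knob,reel,wedge]
Tick 5: prefer A, take lathe from B; A=[-] B=[beam,node] C=[nail,knob,reel,wedge,lathe]
Tick 6: prefer B, take beam from B; A=[-] B=[node] C=[nail,knob,reel,wedge,lathe,beam]
Tick 7: prefer A, take node from B; A=[-] B=[-] C=[nail,knob,reel,wedge,lathe,beam,node]
Tick 8: prefer B, both empty, nothing taken; A=[-] B=[-] C=[nail,knob,reel,wedge,lathe,beam,node]
Tick 9: prefer A, both empty, nothing taken; A=[-] B=[-] C=[nail,knob,reel,wedge,lathe,beam,node]

Answer: nail knob reel wedge lathe beam node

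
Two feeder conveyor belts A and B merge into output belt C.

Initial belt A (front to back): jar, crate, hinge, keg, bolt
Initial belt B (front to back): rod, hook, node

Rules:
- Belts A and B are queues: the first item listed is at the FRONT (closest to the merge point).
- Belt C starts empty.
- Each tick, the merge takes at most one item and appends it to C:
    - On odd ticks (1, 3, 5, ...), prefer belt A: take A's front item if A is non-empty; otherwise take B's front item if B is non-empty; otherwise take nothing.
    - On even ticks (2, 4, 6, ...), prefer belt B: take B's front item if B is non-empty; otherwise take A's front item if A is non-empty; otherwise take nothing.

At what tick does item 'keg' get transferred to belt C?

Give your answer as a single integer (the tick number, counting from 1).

Tick 1: prefer A, take jar from A; A=[crate,hinge,keg,bolt] B=[rod,hook,node] C=[jar]
Tick 2: prefer B, take rod from B; A=[crate,hinge,keg,bolt] B=[hook,node] C=[jar,rod]
Tick 3: prefer A, take crate from A; A=[hinge,keg,bolt] B=[hook,node] C=[jar,rod,crate]
Tick 4: prefer B, take hook from B; A=[hinge,keg,bolt] B=[node] C=[jar,rod,crate,hook]
Tick 5: prefer A, take hinge from A; A=[keg,bolt] B=[node] C=[jar,rod,crate,hook,hinge]
Tick 6: prefer B, take node from B; A=[keg,bolt] B=[-] C=[jar,rod,crate,hook,hinge,node]
Tick 7: prefer A, take keg from A; A=[bolt] B=[-] C=[jar,rod,crate,hook,hinge,node,keg]

Answer: 7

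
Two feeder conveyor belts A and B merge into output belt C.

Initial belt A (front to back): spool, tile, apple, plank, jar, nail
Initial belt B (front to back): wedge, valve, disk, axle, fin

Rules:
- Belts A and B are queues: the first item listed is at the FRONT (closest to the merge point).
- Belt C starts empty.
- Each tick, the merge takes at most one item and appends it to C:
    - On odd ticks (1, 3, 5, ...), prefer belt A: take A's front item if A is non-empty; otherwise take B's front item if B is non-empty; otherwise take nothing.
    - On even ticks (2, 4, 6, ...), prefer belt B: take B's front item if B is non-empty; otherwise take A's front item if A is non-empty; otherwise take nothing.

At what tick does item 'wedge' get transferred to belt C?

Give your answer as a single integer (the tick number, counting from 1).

Answer: 2

Derivation:
Tick 1: prefer A, take spool from A; A=[tile,apple,plank,jar,nail] B=[wedge,valve,disk,axle,fin] C=[spool]
Tick 2: prefer B, take wedge from B; A=[tile,apple,plank,jar,nail] B=[valve,disk,axle,fin] C=[spool,wedge]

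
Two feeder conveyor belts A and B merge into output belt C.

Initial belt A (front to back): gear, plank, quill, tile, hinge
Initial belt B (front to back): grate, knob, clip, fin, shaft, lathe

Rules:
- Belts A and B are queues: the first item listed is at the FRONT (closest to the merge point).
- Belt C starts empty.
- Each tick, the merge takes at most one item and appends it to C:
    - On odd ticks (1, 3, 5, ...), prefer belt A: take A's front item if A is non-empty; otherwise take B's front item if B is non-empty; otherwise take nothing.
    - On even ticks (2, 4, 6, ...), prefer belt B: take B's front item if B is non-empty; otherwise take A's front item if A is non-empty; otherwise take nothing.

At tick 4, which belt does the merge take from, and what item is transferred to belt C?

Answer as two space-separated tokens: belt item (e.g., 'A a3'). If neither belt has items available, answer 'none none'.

Answer: B knob

Derivation:
Tick 1: prefer A, take gear from A; A=[plank,quill,tile,hinge] B=[grate,knob,clip,fin,shaft,lathe] C=[gear]
Tick 2: prefer B, take grate from B; A=[plank,quill,tile,hinge] B=[knob,clip,fin,shaft,lathe] C=[gear,grate]
Tick 3: prefer A, take plank from A; A=[quill,tile,hinge] B=[knob,clip,fin,shaft,lathe] C=[gear,grate,plank]
Tick 4: prefer B, take knob from B; A=[quill,tile,hinge] B=[clip,fin,shaft,lathe] C=[gear,grate,plank,knob]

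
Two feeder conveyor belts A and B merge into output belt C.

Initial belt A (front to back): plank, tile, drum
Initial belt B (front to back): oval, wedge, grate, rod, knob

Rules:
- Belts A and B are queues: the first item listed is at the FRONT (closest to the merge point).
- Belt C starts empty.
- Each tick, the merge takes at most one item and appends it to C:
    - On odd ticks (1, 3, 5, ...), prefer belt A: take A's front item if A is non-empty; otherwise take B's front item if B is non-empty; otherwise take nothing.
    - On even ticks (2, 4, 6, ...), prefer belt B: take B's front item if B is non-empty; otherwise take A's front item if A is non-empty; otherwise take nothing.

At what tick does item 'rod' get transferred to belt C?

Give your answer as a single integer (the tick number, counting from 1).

Answer: 7

Derivation:
Tick 1: prefer A, take plank from A; A=[tile,drum] B=[oval,wedge,grate,rod,knob] C=[plank]
Tick 2: prefer B, take oval from B; A=[tile,drum] B=[wedge,grate,rod,knob] C=[plank,oval]
Tick 3: prefer A, take tile from A; A=[drum] B=[wedge,grate,rod,knob] C=[plank,oval,tile]
Tick 4: prefer B, take wedge from B; A=[drum] B=[grate,rod,knob] C=[plank,oval,tile,wedge]
Tick 5: prefer A, take drum from A; A=[-] B=[grate,rod,knob] C=[plank,oval,tile,wedge,drum]
Tick 6: prefer B, take grate from B; A=[-] B=[rod,knob] C=[plank,oval,tile,wedge,drum,grate]
Tick 7: prefer A, take rod from B; A=[-] B=[knob] C=[plank,oval,tile,wedge,drum,grate,rod]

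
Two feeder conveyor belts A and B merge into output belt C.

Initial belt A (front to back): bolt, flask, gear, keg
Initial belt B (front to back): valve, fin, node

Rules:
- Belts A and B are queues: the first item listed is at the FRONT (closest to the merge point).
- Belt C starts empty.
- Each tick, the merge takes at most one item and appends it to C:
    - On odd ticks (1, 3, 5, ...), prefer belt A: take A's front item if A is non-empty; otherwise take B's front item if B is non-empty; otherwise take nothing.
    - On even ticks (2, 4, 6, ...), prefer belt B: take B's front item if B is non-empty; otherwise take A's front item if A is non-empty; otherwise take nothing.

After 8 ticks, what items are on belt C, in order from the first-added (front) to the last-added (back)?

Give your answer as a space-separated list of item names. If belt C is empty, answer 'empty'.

Tick 1: prefer A, take bolt from A; A=[flask,gear,keg] B=[valve,fin,node] C=[bolt]
Tick 2: prefer B, take valve from B; A=[flask,gear,keg] B=[fin,node] C=[bolt,valve]
Tick 3: prefer A, take flask from A; A=[gear,keg] B=[fin,node] C=[bolt,valve,flask]
Tick 4: prefer B, take fin from B; A=[gear,keg] B=[node] C=[bolt,valve,flask,fin]
Tick 5: prefer A, take gear from A; A=[keg] B=[node] C=[bolt,valve,flask,fin,gear]
Tick 6: prefer B, take node from B; A=[keg] B=[-] C=[bolt,valve,flask,fin,gear,node]
Tick 7: prefer A, take keg from A; A=[-] B=[-] C=[bolt,valve,flask,fin,gear,node,keg]
Tick 8: prefer B, both empty, nothing taken; A=[-] B=[-] C=[bolt,valve,flask,fin,gear,node,keg]

Answer: bolt valve flask fin gear node keg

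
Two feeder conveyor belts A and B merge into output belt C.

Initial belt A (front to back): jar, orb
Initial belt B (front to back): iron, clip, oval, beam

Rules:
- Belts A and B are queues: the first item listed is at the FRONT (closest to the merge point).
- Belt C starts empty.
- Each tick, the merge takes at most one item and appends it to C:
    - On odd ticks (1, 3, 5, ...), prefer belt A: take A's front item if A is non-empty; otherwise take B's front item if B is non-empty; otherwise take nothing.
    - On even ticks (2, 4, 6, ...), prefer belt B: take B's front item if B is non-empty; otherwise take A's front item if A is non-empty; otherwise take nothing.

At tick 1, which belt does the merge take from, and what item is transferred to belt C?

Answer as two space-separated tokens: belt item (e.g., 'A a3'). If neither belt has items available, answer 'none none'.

Answer: A jar

Derivation:
Tick 1: prefer A, take jar from A; A=[orb] B=[iron,clip,oval,beam] C=[jar]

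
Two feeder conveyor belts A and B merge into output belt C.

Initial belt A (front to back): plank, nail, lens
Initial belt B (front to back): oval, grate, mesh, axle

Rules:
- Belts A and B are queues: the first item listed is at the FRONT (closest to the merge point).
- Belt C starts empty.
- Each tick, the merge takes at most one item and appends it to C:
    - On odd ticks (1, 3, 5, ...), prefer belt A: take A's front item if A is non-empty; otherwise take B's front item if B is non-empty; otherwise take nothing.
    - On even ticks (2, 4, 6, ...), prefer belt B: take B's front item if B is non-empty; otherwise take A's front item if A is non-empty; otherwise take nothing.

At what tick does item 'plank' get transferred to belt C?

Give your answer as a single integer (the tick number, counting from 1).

Tick 1: prefer A, take plank from A; A=[nail,lens] B=[oval,grate,mesh,axle] C=[plank]

Answer: 1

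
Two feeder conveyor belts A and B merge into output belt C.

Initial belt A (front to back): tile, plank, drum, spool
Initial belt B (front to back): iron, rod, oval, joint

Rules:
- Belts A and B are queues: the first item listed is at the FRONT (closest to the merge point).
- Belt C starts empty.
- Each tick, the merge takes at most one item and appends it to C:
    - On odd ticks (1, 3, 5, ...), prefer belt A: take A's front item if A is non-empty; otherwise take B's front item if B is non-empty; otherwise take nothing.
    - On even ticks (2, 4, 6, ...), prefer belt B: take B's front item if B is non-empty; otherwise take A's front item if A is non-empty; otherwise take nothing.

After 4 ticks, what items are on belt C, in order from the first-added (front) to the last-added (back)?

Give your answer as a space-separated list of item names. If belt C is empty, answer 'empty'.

Tick 1: prefer A, take tile from A; A=[plank,drum,spool] B=[iron,rod,oval,joint] C=[tile]
Tick 2: prefer B, take iron from B; A=[plank,drum,spool] B=[rod,oval,joint] C=[tile,iron]
Tick 3: prefer A, take plank from A; A=[drum,spool] B=[rod,oval,joint] C=[tile,iron,plank]
Tick 4: prefer B, take rod from B; A=[drum,spool] B=[oval,joint] C=[tile,iron,plank,rod]

Answer: tile iron plank rod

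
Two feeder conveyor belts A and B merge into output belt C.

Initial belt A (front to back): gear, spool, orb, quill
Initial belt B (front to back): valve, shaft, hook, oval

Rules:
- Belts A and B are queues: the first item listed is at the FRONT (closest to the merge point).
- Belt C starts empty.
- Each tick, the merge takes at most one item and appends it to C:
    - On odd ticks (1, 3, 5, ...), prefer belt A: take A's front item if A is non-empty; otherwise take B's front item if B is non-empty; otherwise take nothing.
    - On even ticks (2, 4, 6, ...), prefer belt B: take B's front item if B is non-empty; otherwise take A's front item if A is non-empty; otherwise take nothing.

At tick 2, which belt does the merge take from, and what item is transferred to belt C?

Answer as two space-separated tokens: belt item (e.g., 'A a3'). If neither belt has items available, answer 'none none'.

Tick 1: prefer A, take gear from A; A=[spool,orb,quill] B=[valve,shaft,hook,oval] C=[gear]
Tick 2: prefer B, take valve from B; A=[spool,orb,quill] B=[shaft,hook,oval] C=[gear,valve]

Answer: B valve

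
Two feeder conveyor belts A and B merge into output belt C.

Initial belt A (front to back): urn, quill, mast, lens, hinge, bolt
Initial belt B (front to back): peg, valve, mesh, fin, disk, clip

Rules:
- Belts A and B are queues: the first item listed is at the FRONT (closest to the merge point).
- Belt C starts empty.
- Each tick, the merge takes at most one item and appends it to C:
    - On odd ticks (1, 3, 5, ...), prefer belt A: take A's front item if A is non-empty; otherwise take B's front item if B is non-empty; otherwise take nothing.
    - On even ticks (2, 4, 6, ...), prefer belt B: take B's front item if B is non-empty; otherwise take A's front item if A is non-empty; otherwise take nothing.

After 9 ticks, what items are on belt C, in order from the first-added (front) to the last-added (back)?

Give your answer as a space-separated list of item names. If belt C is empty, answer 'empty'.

Tick 1: prefer A, take urn from A; A=[quill,mast,lens,hinge,bolt] B=[peg,valve,mesh,fin,disk,clip] C=[urn]
Tick 2: prefer B, take peg from B; A=[quill,mast,lens,hinge,bolt] B=[valve,mesh,fin,disk,clip] C=[urn,peg]
Tick 3: prefer A, take quill from A; A=[mast,lens,hinge,bolt] B=[valve,mesh,fin,disk,clip] C=[urn,peg,quill]
Tick 4: prefer B, take valve from B; A=[mast,lens,hinge,bolt] B=[mesh,fin,disk,clip] C=[urn,peg,quill,valve]
Tick 5: prefer A, take mast from A; A=[lens,hinge,bolt] B=[mesh,fin,disk,clip] C=[urn,peg,quill,valve,mast]
Tick 6: prefer B, take mesh from B; A=[lens,hinge,bolt] B=[fin,disk,clip] C=[urn,peg,quill,valve,mast,mesh]
Tick 7: prefer A, take lens from A; A=[hinge,bolt] B=[fin,disk,clip] C=[urn,peg,quill,valve,mast,mesh,lens]
Tick 8: prefer B, take fin from B; A=[hinge,bolt] B=[disk,clip] C=[urn,peg,quill,valve,mast,mesh,lens,fin]
Tick 9: prefer A, take hinge from A; A=[bolt] B=[disk,clip] C=[urn,peg,quill,valve,mast,mesh,lens,fin,hinge]

Answer: urn peg quill valve mast mesh lens fin hinge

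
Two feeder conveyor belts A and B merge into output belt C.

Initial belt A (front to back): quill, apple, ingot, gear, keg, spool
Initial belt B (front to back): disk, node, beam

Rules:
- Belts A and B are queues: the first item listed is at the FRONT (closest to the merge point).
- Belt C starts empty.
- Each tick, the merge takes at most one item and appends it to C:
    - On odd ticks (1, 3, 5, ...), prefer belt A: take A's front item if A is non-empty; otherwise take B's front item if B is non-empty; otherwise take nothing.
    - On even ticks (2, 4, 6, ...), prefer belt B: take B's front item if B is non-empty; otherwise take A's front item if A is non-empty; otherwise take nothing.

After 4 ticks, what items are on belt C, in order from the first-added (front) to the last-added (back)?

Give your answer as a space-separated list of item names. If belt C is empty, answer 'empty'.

Tick 1: prefer A, take quill from A; A=[apple,ingot,gear,keg,spool] B=[disk,node,beam] C=[quill]
Tick 2: prefer B, take disk from B; A=[apple,ingot,gear,keg,spool] B=[node,beam] C=[quill,disk]
Tick 3: prefer A, take apple from A; A=[ingot,gear,keg,spool] B=[node,beam] C=[quill,disk,apple]
Tick 4: prefer B, take node from B; A=[ingot,gear,keg,spool] B=[beam] C=[quill,disk,apple,node]

Answer: quill disk apple node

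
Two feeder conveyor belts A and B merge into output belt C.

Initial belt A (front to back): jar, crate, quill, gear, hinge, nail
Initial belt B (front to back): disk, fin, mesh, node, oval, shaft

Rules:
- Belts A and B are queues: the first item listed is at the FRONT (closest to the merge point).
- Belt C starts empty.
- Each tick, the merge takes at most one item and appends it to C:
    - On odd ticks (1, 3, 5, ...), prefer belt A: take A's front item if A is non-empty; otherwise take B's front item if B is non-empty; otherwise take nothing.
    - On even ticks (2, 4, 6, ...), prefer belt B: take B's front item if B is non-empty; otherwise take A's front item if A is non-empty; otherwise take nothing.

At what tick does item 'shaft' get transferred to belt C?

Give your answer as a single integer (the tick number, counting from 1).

Tick 1: prefer A, take jar from A; A=[crate,quill,gear,hinge,nail] B=[disk,fin,mesh,node,oval,shaft] C=[jar]
Tick 2: prefer B, take disk from B; A=[crate,quill,gear,hinge,nail] B=[fin,mesh,node,oval,shaft] C=[jar,disk]
Tick 3: prefer A, take crate from A; A=[quill,gear,hinge,nail] B=[fin,mesh,node,oval,shaft] C=[jar,disk,crate]
Tick 4: prefer B, take fin from B; A=[quill,gear,hinge,nail] B=[mesh,node,oval,shaft] C=[jar,disk,crate,fin]
Tick 5: prefer A, take quill from A; A=[gear,hinge,nail] B=[mesh,node,oval,shaft] C=[jar,disk,crate,fin,quill]
Tick 6: prefer B, take mesh from B; A=[gear,hinge,nail] B=[node,oval,shaft] C=[jar,disk,crate,fin,quill,mesh]
Tick 7: prefer A, take gear from A; A=[hinge,nail] B=[node,oval,shaft] C=[jar,disk,crate,fin,quill,mesh,gear]
Tick 8: prefer B, take node from B; A=[hinge,nail] B=[oval,shaft] C=[jar,disk,crate,fin,quill,mesh,gear,node]
Tick 9: prefer A, take hinge from A; A=[nail] B=[oval,shaft] C=[jar,disk,crate,fin,quill,mesh,gear,node,hinge]
Tick 10: prefer B, take oval from B; A=[nail] B=[shaft] C=[jar,disk,crate,fin,quill,mesh,gear,node,hinge,oval]
Tick 11: prefer A, take nail from A; A=[-] B=[shaft] C=[jar,disk,crate,fin,quill,mesh,gear,node,hinge,oval,nail]
Tick 12: prefer B, take shaft from B; A=[-] B=[-] C=[jar,disk,crate,fin,quill,mesh,gear,node,hinge,oval,nail,shaft]

Answer: 12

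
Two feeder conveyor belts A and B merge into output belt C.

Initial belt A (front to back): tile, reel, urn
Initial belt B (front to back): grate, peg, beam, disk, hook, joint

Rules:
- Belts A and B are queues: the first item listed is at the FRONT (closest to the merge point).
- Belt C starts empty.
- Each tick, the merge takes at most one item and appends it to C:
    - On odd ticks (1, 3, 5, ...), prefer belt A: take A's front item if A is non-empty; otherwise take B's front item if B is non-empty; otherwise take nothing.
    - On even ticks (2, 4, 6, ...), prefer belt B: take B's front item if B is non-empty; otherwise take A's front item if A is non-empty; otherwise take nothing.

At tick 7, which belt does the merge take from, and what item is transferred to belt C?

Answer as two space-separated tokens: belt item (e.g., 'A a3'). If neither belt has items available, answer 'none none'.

Tick 1: prefer A, take tile from A; A=[reel,urn] B=[grate,peg,beam,disk,hook,joint] C=[tile]
Tick 2: prefer B, take grate from B; A=[reel,urn] B=[peg,beam,disk,hook,joint] C=[tile,grate]
Tick 3: prefer A, take reel from A; A=[urn] B=[peg,beam,disk,hook,joint] C=[tile,grate,reel]
Tick 4: prefer B, take peg from B; A=[urn] B=[beam,disk,hook,joint] C=[tile,grate,reel,peg]
Tick 5: prefer A, take urn from A; A=[-] B=[beam,disk,hook,joint] C=[tile,grate,reel,peg,urn]
Tick 6: prefer B, take beam from B; A=[-] B=[disk,hook,joint] C=[tile,grate,reel,peg,urn,beam]
Tick 7: prefer A, take disk from B; A=[-] B=[hook,joint] C=[tile,grate,reel,peg,urn,beam,disk]

Answer: B disk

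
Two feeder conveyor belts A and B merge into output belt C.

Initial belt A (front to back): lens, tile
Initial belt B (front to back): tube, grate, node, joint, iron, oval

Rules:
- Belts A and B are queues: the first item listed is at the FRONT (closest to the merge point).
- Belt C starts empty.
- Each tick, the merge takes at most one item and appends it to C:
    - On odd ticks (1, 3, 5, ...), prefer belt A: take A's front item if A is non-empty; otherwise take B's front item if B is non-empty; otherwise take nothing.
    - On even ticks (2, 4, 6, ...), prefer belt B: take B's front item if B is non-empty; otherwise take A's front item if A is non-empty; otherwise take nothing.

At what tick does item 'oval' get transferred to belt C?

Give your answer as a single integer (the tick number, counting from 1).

Tick 1: prefer A, take lens from A; A=[tile] B=[tube,grate,node,joint,iron,oval] C=[lens]
Tick 2: prefer B, take tube from B; A=[tile] B=[grate,node,joint,iron,oval] C=[lens,tube]
Tick 3: prefer A, take tile from A; A=[-] B=[grate,node,joint,iron,oval] C=[lens,tube,tile]
Tick 4: prefer B, take grate from B; A=[-] B=[node,joint,iron,oval] C=[lens,tube,tile,grate]
Tick 5: prefer A, take node from B; A=[-] B=[joint,iron,oval] C=[lens,tube,tile,grate,node]
Tick 6: prefer B, take joint from B; A=[-] B=[iron,oval] C=[lens,tube,tile,grate,node,joint]
Tick 7: prefer A, take iron from B; A=[-] B=[oval] C=[lens,tube,tile,grate,node,joint,iron]
Tick 8: prefer B, take oval from B; A=[-] B=[-] C=[lens,tube,tile,grate,node,joint,iron,oval]

Answer: 8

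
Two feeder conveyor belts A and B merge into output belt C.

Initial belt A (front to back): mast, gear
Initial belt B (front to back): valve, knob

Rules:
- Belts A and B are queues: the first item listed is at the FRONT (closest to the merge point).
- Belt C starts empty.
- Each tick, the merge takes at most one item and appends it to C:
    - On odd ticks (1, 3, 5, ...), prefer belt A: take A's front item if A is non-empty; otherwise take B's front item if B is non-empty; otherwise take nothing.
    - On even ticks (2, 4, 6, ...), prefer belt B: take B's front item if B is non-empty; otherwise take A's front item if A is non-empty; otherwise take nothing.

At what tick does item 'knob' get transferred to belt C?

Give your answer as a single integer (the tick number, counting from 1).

Answer: 4

Derivation:
Tick 1: prefer A, take mast from A; A=[gear] B=[valve,knob] C=[mast]
Tick 2: prefer B, take valve from B; A=[gear] B=[knob] C=[mast,valve]
Tick 3: prefer A, take gear from A; A=[-] B=[knob] C=[mast,valve,gear]
Tick 4: prefer B, take knob from B; A=[-] B=[-] C=[mast,valve,gear,knob]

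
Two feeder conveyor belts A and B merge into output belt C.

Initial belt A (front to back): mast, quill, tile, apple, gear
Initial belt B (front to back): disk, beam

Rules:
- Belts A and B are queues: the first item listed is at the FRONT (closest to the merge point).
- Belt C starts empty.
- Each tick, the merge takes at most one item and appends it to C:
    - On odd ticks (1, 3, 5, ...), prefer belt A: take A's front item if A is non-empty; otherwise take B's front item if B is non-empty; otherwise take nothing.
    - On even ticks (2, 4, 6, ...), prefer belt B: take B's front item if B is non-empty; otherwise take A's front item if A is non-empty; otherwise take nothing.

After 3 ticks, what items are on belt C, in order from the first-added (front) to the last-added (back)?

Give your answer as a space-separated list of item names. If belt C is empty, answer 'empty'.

Answer: mast disk quill

Derivation:
Tick 1: prefer A, take mast from A; A=[quill,tile,apple,gear] B=[disk,beam] C=[mast]
Tick 2: prefer B, take disk from B; A=[quill,tile,apple,gear] B=[beam] C=[mast,disk]
Tick 3: prefer A, take quill from A; A=[tile,apple,gear] B=[beam] C=[mast,disk,quill]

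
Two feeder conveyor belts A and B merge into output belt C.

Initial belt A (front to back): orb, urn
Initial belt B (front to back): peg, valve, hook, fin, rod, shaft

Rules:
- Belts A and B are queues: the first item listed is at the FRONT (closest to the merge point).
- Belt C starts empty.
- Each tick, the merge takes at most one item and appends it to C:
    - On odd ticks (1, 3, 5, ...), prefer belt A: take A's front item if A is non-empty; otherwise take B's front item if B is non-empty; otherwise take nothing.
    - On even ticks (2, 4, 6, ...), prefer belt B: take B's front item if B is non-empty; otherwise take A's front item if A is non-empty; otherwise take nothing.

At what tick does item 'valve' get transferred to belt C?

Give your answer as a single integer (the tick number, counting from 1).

Tick 1: prefer A, take orb from A; A=[urn] B=[peg,valve,hook,fin,rod,shaft] C=[orb]
Tick 2: prefer B, take peg from B; A=[urn] B=[valve,hook,fin,rod,shaft] C=[orb,peg]
Tick 3: prefer A, take urn from A; A=[-] B=[valve,hook,fin,rod,shaft] C=[orb,peg,urn]
Tick 4: prefer B, take valve from B; A=[-] B=[hook,fin,rod,shaft] C=[orb,peg,urn,valve]

Answer: 4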